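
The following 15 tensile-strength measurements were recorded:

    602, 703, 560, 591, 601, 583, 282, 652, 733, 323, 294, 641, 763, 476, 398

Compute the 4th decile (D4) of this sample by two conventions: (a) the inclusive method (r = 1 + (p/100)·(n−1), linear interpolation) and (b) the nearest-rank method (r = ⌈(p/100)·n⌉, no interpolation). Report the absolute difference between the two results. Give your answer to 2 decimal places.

Sorted: 282, 294, 323, 398, 476, 560, 583, 591, 601, 602, 641, 652, 703, 733, 763.
n = 15.
(a) r = 6.6; between ranks 6 (560) and 7 (583): 573.8.
(b) the nearest-rank method: rank 6 → 560.
|573.8 − 560| = 13.8.

13.80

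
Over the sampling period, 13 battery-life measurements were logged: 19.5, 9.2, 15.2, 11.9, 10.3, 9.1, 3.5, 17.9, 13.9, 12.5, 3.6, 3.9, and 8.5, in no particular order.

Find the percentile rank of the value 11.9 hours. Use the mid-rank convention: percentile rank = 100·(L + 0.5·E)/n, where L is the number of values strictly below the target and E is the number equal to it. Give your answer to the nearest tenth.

Sorted: 3.5, 3.6, 3.9, 8.5, 9.1, 9.2, 10.3, 11.9, 12.5, 13.9, 15.2, 17.9, 19.5.
Count below 11.9: L = 7; count equal: E = 1; n = 13.
Percentile rank = 100·(7 + 0.5·1)/13 = 100·7.5/13 = 57.69.

57.7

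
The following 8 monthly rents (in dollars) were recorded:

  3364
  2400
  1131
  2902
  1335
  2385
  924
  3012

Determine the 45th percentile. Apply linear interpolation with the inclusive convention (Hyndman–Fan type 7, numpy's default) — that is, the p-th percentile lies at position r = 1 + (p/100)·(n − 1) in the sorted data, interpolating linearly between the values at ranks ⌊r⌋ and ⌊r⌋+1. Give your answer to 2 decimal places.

Sorted: 924, 1131, 1335, 2385, 2400, 2902, 3012, 3364.
n = 8.
r = 1 + (45/100)·(8 − 1) = 1 + 3.15 = 4.15.
Rank 4 is 2385 and rank 5 is 2400.
Interpolate: 2385 + 0.15·(2400 − 2385) = 2385 + 0.15·15 = 2387.25.

2387.25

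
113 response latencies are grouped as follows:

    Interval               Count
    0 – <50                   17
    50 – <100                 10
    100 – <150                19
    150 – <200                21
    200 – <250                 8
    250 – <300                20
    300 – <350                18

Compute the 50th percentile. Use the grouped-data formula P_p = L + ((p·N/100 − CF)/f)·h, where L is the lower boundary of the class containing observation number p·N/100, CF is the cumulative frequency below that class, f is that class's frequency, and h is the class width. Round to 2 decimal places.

175.00

N = 113; target position k = 50/100 · 113 = 56.5.
Cumulative frequencies: 17, 27, 46, 67, 75, 95, 113.
Observation 56.5 falls in the class 150 – <200.
L = 150, CF = 46, f = 21, h = 50.
P50 = 150 + ((56.5 − 46)/21)·50 = 150 + 25 = 175.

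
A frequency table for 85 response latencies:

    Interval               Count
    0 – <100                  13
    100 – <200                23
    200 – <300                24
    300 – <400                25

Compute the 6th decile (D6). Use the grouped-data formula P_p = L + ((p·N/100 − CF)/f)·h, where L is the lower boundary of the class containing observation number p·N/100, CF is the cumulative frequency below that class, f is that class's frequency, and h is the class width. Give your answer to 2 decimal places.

262.50

N = 85; target position k = 60/100 · 85 = 51.
Cumulative frequencies: 13, 36, 60, 85.
Observation 51 falls in the class 200 – <300.
L = 200, CF = 36, f = 24, h = 100.
P60 = 200 + ((51 − 36)/24)·100 = 200 + 62.5 = 262.5.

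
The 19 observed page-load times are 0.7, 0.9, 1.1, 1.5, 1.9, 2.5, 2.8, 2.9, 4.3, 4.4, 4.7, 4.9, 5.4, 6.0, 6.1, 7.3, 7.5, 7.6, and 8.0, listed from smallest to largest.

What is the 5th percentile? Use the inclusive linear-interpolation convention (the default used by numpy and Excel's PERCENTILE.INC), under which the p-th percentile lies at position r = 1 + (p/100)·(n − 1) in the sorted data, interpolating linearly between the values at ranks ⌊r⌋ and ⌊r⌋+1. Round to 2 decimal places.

0.88

n = 19.
r = 1 + (5/100)·(19 − 1) = 1 + 0.9 = 1.9.
Rank 1 is 0.7 and rank 2 is 0.9.
Interpolate: 0.7 + 0.9·(0.9 − 0.7) = 0.7 + 0.9·0.2 = 0.88.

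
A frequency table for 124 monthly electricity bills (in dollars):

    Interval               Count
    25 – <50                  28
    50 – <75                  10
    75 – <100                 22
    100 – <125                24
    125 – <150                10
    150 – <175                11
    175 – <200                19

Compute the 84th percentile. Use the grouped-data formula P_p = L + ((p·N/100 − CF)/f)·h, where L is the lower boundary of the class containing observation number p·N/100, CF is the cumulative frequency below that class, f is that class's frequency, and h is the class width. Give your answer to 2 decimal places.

173.09

N = 124; target position k = 84/100 · 124 = 104.16.
Cumulative frequencies: 28, 38, 60, 84, 94, 105, 124.
Observation 104.16 falls in the class 150 – <175.
L = 150, CF = 94, f = 11, h = 25.
P84 = 150 + ((104.16 − 94)/11)·25 = 150 + 23.0909 = 173.091.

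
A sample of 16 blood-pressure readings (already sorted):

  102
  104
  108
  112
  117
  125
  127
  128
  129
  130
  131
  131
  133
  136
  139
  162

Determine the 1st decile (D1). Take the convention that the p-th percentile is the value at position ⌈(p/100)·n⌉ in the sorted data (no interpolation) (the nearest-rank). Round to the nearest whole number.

n = 16.
Position = ⌈10/100 · 16⌉ = ⌈1.6⌉ = 2.
The value at rank 2 is 104.

104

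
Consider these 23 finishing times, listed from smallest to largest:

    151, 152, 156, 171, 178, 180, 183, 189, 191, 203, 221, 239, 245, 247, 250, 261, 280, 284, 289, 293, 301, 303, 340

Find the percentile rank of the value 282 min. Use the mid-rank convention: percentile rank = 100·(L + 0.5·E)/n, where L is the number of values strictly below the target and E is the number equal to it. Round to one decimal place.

73.9

Count below 282: L = 17; count equal: E = 0; n = 23.
Percentile rank = 100·(17 + 0.5·0)/23 = 100·17/23 = 73.91.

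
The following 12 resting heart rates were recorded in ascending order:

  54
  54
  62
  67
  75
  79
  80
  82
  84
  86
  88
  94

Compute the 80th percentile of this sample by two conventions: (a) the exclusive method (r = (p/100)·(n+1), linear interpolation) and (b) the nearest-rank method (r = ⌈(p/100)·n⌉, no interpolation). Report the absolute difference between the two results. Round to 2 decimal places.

0.80

n = 12.
(a) r = 10.4; between ranks 10 (86) and 11 (88): 86.8.
(b) the nearest-rank method: rank 10 → 86.
|86.8 − 86| = 0.8.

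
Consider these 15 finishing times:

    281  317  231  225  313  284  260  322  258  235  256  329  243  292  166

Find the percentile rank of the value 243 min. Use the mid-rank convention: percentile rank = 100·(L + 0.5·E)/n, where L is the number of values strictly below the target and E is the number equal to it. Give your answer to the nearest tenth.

30.0

Sorted: 166, 225, 231, 235, 243, 256, 258, 260, 281, 284, 292, 313, 317, 322, 329.
Count below 243: L = 4; count equal: E = 1; n = 15.
Percentile rank = 100·(4 + 0.5·1)/15 = 100·4.5/15 = 30.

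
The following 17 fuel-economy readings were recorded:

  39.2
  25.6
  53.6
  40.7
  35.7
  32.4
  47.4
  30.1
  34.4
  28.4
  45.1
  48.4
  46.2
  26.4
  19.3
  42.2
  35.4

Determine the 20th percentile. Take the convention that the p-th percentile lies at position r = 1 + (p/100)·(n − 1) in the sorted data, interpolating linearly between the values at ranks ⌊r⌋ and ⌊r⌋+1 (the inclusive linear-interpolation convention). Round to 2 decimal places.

Sorted: 19.3, 25.6, 26.4, 28.4, 30.1, 32.4, 34.4, 35.4, 35.7, 39.2, 40.7, 42.2, 45.1, 46.2, 47.4, 48.4, 53.6.
n = 17.
r = 1 + (20/100)·(17 − 1) = 1 + 3.2 = 4.2.
Rank 4 is 28.4 and rank 5 is 30.1.
Interpolate: 28.4 + 0.2·(30.1 − 28.4) = 28.4 + 0.2·1.7 = 28.74.

28.74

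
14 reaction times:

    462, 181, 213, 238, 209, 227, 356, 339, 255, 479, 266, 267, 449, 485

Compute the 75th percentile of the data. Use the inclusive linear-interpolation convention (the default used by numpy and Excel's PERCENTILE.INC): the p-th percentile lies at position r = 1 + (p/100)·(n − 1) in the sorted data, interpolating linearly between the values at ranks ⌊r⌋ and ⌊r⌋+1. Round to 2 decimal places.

Sorted: 181, 209, 213, 227, 238, 255, 266, 267, 339, 356, 449, 462, 479, 485.
n = 14.
r = 1 + (75/100)·(14 − 1) = 1 + 9.75 = 10.75.
Rank 10 is 356 and rank 11 is 449.
Interpolate: 356 + 0.75·(449 − 356) = 356 + 0.75·93 = 425.75.

425.75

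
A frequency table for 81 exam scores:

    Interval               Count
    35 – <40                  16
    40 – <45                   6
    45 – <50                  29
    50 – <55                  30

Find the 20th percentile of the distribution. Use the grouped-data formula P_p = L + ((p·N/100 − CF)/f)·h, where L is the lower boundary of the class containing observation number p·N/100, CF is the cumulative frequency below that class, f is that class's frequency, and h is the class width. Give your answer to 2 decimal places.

N = 81; target position k = 20/100 · 81 = 16.2.
Cumulative frequencies: 16, 22, 51, 81.
Observation 16.2 falls in the class 40 – <45.
L = 40, CF = 16, f = 6, h = 5.
P20 = 40 + ((16.2 − 16)/6)·5 = 40 + 0.166667 = 40.1667.

40.17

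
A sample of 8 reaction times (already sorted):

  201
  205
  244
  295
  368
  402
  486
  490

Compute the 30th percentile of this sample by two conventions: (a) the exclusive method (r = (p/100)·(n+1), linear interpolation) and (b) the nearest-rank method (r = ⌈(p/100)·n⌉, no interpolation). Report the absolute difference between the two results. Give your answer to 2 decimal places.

11.70

n = 8.
(a) r = 2.7; between ranks 2 (205) and 3 (244): 232.3.
(b) the nearest-rank method: rank 3 → 244.
|232.3 − 244| = 11.7.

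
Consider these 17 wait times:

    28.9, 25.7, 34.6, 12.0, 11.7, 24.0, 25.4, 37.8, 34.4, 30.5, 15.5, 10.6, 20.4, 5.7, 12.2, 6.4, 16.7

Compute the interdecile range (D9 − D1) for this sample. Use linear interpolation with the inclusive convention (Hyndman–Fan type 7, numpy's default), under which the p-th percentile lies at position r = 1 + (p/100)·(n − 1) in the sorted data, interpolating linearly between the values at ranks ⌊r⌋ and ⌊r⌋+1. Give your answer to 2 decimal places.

Sorted: 5.7, 6.4, 10.6, 11.7, 12.0, 12.2, 15.5, 16.7, 20.4, 24.0, 25.4, 25.7, 28.9, 30.5, 34.4, 34.6, 37.8.
n = 17.
P10: r = 2.6; ranks 2–3 are 6.4, 10.6; interpolating gives 8.92.
P90: r = 15.4; ranks 15–16 are 34.4, 34.6; interpolating gives 34.48.
Difference: 34.48 − 8.92 = 25.56.

25.56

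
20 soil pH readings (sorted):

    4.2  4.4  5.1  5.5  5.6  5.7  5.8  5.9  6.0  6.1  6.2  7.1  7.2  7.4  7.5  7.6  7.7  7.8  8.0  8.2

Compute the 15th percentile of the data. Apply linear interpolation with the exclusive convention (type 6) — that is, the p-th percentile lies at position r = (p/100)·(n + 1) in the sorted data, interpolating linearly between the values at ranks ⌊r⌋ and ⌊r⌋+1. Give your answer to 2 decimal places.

5.16

n = 20.
r = (15/100)·(20 + 1) = 3.15.
Rank 3 is 5.1 and rank 4 is 5.5.
Interpolate: 5.1 + 0.15·(5.5 − 5.1) = 5.1 + 0.15·0.4 = 5.16.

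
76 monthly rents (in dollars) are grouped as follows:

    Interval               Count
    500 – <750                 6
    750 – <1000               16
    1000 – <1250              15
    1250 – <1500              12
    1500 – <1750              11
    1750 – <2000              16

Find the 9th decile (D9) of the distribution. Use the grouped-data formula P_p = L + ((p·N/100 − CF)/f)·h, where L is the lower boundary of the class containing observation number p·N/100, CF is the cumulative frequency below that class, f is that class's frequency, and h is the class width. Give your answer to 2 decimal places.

1881.25

N = 76; target position k = 90/100 · 76 = 68.4.
Cumulative frequencies: 6, 22, 37, 49, 60, 76.
Observation 68.4 falls in the class 1750 – <2000.
L = 1750, CF = 60, f = 16, h = 250.
P90 = 1750 + ((68.4 − 60)/16)·250 = 1750 + 131.25 = 1881.25.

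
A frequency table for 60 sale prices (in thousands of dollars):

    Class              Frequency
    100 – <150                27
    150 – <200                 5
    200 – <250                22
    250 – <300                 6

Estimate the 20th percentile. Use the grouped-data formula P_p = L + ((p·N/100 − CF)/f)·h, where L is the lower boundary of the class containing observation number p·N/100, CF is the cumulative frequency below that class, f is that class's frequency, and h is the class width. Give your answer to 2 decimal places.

N = 60; target position k = 20/100 · 60 = 12.
Cumulative frequencies: 27, 32, 54, 60.
Observation 12 falls in the class 100 – <150.
L = 100, CF = 0, f = 27, h = 50.
P20 = 100 + ((12 − 0)/27)·50 = 100 + 22.2222 = 122.222.

122.22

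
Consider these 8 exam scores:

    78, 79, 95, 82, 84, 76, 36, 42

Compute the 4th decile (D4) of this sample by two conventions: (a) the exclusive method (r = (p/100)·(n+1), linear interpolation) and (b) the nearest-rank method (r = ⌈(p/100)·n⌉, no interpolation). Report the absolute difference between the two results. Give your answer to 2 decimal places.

Sorted: 36, 42, 76, 78, 79, 82, 84, 95.
n = 8.
(a) r = 3.6; between ranks 3 (76) and 4 (78): 77.2.
(b) the nearest-rank method: rank 4 → 78.
|77.2 − 78| = 0.8.

0.80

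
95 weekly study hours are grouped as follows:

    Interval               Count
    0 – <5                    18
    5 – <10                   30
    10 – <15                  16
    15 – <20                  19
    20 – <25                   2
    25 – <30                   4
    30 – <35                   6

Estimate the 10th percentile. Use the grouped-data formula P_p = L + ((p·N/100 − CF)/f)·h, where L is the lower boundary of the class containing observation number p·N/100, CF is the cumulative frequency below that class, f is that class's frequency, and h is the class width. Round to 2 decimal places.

N = 95; target position k = 10/100 · 95 = 9.5.
Cumulative frequencies: 18, 48, 64, 83, 85, 89, 95.
Observation 9.5 falls in the class 0 – <5.
L = 0, CF = 0, f = 18, h = 5.
P10 = 0 + ((9.5 − 0)/18)·5 = 0 + 2.63889 = 2.63889.

2.64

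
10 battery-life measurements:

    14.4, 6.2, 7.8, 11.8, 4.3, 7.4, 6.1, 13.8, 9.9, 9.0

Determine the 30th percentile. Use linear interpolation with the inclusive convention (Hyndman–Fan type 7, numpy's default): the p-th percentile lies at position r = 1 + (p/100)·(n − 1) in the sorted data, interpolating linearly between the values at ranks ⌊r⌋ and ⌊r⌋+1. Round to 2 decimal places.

7.04

Sorted: 4.3, 6.1, 6.2, 7.4, 7.8, 9.0, 9.9, 11.8, 13.8, 14.4.
n = 10.
r = 1 + (30/100)·(10 − 1) = 1 + 2.7 = 3.7.
Rank 3 is 6.2 and rank 4 is 7.4.
Interpolate: 6.2 + 0.7·(7.4 − 6.2) = 6.2 + 0.7·1.2 = 7.04.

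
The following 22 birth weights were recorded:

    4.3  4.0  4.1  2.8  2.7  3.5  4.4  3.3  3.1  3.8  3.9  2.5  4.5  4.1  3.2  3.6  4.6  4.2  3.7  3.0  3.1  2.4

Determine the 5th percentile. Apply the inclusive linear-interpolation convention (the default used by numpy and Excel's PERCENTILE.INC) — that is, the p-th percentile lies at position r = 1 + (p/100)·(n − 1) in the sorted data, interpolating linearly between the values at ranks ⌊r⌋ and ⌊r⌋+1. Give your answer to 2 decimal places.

Sorted: 2.4, 2.5, 2.7, 2.8, 3.0, 3.1, 3.1, 3.2, 3.3, 3.5, 3.6, 3.7, 3.8, 3.9, 4.0, 4.1, 4.1, 4.2, 4.3, 4.4, 4.5, 4.6.
n = 22.
r = 1 + (5/100)·(22 − 1) = 1 + 1.05 = 2.05.
Rank 2 is 2.5 and rank 3 is 2.7.
Interpolate: 2.5 + 0.05·(2.7 − 2.5) = 2.5 + 0.05·0.2 = 2.51.

2.51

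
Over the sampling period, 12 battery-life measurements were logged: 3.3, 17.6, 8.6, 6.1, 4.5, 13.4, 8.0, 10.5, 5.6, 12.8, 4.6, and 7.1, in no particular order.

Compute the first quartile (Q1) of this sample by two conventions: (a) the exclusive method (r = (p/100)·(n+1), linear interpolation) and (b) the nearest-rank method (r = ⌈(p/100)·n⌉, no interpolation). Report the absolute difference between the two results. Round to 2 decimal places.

0.25

Sorted: 3.3, 4.5, 4.6, 5.6, 6.1, 7.1, 8.0, 8.6, 10.5, 12.8, 13.4, 17.6.
n = 12.
(a) r = 3.25; between ranks 3 (4.6) and 4 (5.6): 4.85.
(b) the nearest-rank method: rank 3 → 4.6.
|4.85 − 4.6| = 0.25.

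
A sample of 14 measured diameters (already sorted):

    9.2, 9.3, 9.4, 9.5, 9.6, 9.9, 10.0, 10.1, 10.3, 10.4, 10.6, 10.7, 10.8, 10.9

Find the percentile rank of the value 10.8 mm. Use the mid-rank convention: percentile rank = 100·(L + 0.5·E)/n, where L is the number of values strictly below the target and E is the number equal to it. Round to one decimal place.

89.3

Count below 10.8: L = 12; count equal: E = 1; n = 14.
Percentile rank = 100·(12 + 0.5·1)/14 = 100·12.5/14 = 89.29.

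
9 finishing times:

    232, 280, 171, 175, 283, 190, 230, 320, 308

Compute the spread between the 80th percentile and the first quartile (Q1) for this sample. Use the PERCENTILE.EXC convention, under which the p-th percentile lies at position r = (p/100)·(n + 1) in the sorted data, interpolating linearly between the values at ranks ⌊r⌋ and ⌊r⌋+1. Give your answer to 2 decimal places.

Sorted: 171, 175, 190, 230, 232, 280, 283, 308, 320.
n = 9.
P25: r = 2.5; ranks 2–3 are 175, 190; interpolating gives 182.5.
P80: r = 8 (integer) → 308.
Difference: 308 − 182.5 = 125.5.

125.50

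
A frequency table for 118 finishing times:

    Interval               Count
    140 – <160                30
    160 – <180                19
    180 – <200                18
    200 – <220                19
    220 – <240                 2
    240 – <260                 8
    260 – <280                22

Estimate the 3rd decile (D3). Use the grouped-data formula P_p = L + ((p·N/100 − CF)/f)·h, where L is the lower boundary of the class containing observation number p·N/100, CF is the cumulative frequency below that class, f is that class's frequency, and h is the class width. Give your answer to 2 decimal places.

165.68

N = 118; target position k = 30/100 · 118 = 35.4.
Cumulative frequencies: 30, 49, 67, 86, 88, 96, 118.
Observation 35.4 falls in the class 160 – <180.
L = 160, CF = 30, f = 19, h = 20.
P30 = 160 + ((35.4 − 30)/19)·20 = 160 + 5.68421 = 165.684.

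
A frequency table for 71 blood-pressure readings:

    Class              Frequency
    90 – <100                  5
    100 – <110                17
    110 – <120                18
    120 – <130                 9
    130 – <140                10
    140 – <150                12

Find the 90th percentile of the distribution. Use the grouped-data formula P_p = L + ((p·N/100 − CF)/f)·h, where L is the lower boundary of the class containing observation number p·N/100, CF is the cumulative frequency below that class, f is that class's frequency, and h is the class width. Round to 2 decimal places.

N = 71; target position k = 90/100 · 71 = 63.9.
Cumulative frequencies: 5, 22, 40, 49, 59, 71.
Observation 63.9 falls in the class 140 – <150.
L = 140, CF = 59, f = 12, h = 10.
P90 = 140 + ((63.9 − 59)/12)·10 = 140 + 4.08333 = 144.083.

144.08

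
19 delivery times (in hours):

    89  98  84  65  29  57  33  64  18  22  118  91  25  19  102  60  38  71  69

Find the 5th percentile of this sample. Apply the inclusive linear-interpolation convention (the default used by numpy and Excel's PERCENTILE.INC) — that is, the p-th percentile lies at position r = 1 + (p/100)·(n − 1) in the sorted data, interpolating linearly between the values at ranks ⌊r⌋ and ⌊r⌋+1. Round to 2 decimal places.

18.90

Sorted: 18, 19, 22, 25, 29, 33, 38, 57, 60, 64, 65, 69, 71, 84, 89, 91, 98, 102, 118.
n = 19.
r = 1 + (5/100)·(19 − 1) = 1 + 0.9 = 1.9.
Rank 1 is 18 and rank 2 is 19.
Interpolate: 18 + 0.9·(19 − 18) = 18 + 0.9·1 = 18.9.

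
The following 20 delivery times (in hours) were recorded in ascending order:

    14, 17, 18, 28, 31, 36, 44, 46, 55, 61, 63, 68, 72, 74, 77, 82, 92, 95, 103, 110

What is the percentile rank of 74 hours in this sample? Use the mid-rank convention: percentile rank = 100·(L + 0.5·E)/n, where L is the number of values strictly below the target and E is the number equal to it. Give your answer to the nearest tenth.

67.5

Count below 74: L = 13; count equal: E = 1; n = 20.
Percentile rank = 100·(13 + 0.5·1)/20 = 100·13.5/20 = 67.5.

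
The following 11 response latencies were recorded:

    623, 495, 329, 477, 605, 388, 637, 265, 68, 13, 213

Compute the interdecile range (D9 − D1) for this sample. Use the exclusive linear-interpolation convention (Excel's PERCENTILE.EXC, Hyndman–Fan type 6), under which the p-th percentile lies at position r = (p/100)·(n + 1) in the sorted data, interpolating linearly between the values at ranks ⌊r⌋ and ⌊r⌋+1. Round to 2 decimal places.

610.20

Sorted: 13, 68, 213, 265, 329, 388, 477, 495, 605, 623, 637.
n = 11.
P10: r = 1.2; ranks 1–2 are 13, 68; interpolating gives 24.
P90: r = 10.8; ranks 10–11 are 623, 637; interpolating gives 634.2.
Difference: 634.2 − 24 = 610.2.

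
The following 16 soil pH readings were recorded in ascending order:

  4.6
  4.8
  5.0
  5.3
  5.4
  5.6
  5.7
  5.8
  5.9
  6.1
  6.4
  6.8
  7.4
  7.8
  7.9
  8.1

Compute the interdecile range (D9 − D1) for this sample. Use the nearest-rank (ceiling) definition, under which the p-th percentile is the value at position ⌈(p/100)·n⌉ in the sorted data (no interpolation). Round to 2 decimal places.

n = 16.
P10: rank ⌈10/100·16⌉ = 2 → 4.8.
P90: rank ⌈90/100·16⌉ = 15 → 7.9.
Difference: 7.9 − 4.8 = 3.1.

3.10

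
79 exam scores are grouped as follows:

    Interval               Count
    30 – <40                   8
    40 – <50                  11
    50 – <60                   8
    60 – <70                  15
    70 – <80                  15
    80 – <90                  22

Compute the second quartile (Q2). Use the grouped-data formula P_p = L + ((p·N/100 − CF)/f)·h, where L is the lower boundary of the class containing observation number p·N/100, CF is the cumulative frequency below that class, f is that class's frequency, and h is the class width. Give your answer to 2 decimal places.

N = 79; target position k = 50/100 · 79 = 39.5.
Cumulative frequencies: 8, 19, 27, 42, 57, 79.
Observation 39.5 falls in the class 60 – <70.
L = 60, CF = 27, f = 15, h = 10.
P50 = 60 + ((39.5 − 27)/15)·10 = 60 + 8.33333 = 68.3333.

68.33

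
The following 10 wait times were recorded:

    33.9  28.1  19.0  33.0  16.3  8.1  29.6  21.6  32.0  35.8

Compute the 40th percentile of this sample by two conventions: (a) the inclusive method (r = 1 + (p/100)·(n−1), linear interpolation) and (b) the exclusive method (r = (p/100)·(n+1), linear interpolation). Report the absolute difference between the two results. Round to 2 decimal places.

1.30

Sorted: 8.1, 16.3, 19.0, 21.6, 28.1, 29.6, 32.0, 33.0, 33.9, 35.8.
n = 10.
(a) r = 4.6; between ranks 4 (21.6) and 5 (28.1): 25.5.
(b) r = 4.4; between ranks 4 (21.6) and 5 (28.1): 24.2.
|25.5 − 24.2| = 1.3.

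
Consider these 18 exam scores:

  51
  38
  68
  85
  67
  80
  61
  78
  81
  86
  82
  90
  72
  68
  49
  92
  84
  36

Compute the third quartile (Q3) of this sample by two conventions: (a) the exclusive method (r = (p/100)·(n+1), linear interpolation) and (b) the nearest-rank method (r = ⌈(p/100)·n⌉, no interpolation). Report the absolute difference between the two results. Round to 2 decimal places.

Sorted: 36, 38, 49, 51, 61, 67, 68, 68, 72, 78, 80, 81, 82, 84, 85, 86, 90, 92.
n = 18.
(a) r = 14.25; between ranks 14 (84) and 15 (85): 84.25.
(b) the nearest-rank method: rank 14 → 84.
|84.25 − 84| = 0.25.

0.25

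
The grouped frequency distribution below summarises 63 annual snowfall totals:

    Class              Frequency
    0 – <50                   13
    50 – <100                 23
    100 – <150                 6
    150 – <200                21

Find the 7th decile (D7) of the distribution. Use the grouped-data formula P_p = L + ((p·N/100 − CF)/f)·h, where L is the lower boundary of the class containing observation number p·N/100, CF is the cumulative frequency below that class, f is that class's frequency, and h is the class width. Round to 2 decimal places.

155.00

N = 63; target position k = 70/100 · 63 = 44.1.
Cumulative frequencies: 13, 36, 42, 63.
Observation 44.1 falls in the class 150 – <200.
L = 150, CF = 42, f = 21, h = 50.
P70 = 150 + ((44.1 − 42)/21)·50 = 150 + 5 = 155.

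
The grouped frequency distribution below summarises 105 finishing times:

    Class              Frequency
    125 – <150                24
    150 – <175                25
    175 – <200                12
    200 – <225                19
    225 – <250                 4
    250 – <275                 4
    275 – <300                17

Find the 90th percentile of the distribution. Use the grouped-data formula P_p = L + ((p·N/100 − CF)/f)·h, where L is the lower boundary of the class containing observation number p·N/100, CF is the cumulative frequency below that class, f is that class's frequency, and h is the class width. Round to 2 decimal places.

284.56

N = 105; target position k = 90/100 · 105 = 94.5.
Cumulative frequencies: 24, 49, 61, 80, 84, 88, 105.
Observation 94.5 falls in the class 275 – <300.
L = 275, CF = 88, f = 17, h = 25.
P90 = 275 + ((94.5 − 88)/17)·25 = 275 + 9.55882 = 284.559.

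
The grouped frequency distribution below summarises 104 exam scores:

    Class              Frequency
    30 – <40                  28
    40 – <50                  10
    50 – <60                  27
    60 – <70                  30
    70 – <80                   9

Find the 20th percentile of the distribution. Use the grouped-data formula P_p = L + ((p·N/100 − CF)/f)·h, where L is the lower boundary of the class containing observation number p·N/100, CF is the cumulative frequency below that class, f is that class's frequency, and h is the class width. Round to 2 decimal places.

N = 104; target position k = 20/100 · 104 = 20.8.
Cumulative frequencies: 28, 38, 65, 95, 104.
Observation 20.8 falls in the class 30 – <40.
L = 30, CF = 0, f = 28, h = 10.
P20 = 30 + ((20.8 − 0)/28)·10 = 30 + 7.42857 = 37.4286.

37.43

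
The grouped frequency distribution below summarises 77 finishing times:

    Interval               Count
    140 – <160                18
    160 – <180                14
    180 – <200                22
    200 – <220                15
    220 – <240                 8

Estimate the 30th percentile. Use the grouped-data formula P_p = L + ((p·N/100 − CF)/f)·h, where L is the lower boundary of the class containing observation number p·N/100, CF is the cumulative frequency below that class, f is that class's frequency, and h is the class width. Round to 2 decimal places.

167.29

N = 77; target position k = 30/100 · 77 = 23.1.
Cumulative frequencies: 18, 32, 54, 69, 77.
Observation 23.1 falls in the class 160 – <180.
L = 160, CF = 18, f = 14, h = 20.
P30 = 160 + ((23.1 − 18)/14)·20 = 160 + 7.28571 = 167.286.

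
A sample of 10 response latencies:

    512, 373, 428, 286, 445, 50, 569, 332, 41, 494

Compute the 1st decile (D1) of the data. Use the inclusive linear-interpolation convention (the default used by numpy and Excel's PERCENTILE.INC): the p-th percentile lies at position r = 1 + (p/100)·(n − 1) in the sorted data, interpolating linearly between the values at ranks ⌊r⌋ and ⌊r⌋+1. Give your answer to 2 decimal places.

49.10

Sorted: 41, 50, 286, 332, 373, 428, 445, 494, 512, 569.
n = 10.
r = 1 + (10/100)·(10 − 1) = 1 + 0.9 = 1.9.
Rank 1 is 41 and rank 2 is 50.
Interpolate: 41 + 0.9·(50 − 41) = 41 + 0.9·9 = 49.1.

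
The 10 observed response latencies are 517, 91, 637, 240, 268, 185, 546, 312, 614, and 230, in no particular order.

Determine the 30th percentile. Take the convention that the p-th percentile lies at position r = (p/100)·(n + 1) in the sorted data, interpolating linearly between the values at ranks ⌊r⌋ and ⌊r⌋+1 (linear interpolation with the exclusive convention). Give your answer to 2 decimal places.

233.00

Sorted: 91, 185, 230, 240, 268, 312, 517, 546, 614, 637.
n = 10.
r = (30/100)·(10 + 1) = 3.3.
Rank 3 is 230 and rank 4 is 240.
Interpolate: 230 + 0.3·(240 − 230) = 230 + 0.3·10 = 233.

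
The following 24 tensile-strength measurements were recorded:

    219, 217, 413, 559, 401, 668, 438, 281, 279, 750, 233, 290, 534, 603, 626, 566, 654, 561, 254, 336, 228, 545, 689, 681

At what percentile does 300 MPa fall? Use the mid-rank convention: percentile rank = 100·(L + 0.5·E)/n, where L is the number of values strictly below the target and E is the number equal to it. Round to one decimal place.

33.3

Sorted: 217, 219, 228, 233, 254, 279, 281, 290, 336, 401, 413, 438, 534, 545, 559, 561, 566, 603, 626, 654, 668, 681, 689, 750.
Count below 300: L = 8; count equal: E = 0; n = 24.
Percentile rank = 100·(8 + 0.5·0)/24 = 100·8/24 = 33.33.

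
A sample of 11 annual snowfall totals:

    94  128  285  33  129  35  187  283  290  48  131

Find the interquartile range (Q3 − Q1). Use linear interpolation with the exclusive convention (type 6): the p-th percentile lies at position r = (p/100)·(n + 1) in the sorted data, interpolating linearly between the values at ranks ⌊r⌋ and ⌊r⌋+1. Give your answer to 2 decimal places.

235.00

Sorted: 33, 35, 48, 94, 128, 129, 131, 187, 283, 285, 290.
n = 11.
P25: r = 3 (integer) → 48.
P75: r = 9 (integer) → 283.
Difference: 283 − 48 = 235.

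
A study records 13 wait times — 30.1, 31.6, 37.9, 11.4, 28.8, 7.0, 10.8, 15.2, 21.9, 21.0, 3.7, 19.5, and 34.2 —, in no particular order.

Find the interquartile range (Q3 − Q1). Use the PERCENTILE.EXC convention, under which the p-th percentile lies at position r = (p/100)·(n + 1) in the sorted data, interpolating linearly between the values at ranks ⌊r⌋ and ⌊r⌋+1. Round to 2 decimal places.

Sorted: 3.7, 7.0, 10.8, 11.4, 15.2, 19.5, 21.0, 21.9, 28.8, 30.1, 31.6, 34.2, 37.9.
n = 13.
P25: r = 3.5; ranks 3–4 are 10.8, 11.4; interpolating gives 11.1.
P75: r = 10.5; ranks 10–11 are 30.1, 31.6; interpolating gives 30.85.
Difference: 30.85 − 11.1 = 19.75.

19.75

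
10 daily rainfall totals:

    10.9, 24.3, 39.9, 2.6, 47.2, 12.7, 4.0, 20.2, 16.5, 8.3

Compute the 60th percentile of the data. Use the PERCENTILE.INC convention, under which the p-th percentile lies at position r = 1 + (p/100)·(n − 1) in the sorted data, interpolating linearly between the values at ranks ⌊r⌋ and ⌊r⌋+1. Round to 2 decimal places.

17.98

Sorted: 2.6, 4.0, 8.3, 10.9, 12.7, 16.5, 20.2, 24.3, 39.9, 47.2.
n = 10.
r = 1 + (60/100)·(10 − 1) = 1 + 5.4 = 6.4.
Rank 6 is 16.5 and rank 7 is 20.2.
Interpolate: 16.5 + 0.4·(20.2 − 16.5) = 16.5 + 0.4·3.7 = 17.98.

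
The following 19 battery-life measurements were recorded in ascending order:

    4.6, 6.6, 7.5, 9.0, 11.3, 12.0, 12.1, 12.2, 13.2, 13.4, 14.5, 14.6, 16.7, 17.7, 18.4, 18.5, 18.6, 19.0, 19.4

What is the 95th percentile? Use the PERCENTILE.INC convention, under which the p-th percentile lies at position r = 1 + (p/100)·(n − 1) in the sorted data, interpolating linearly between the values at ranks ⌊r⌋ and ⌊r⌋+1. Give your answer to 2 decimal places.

19.04

n = 19.
r = 1 + (95/100)·(19 − 1) = 1 + 17.1 = 18.1.
Rank 18 is 19.0 and rank 19 is 19.4.
Interpolate: 19.0 + 0.1·(19.4 − 19.0) = 19.0 + 0.1·0.4 = 19.04.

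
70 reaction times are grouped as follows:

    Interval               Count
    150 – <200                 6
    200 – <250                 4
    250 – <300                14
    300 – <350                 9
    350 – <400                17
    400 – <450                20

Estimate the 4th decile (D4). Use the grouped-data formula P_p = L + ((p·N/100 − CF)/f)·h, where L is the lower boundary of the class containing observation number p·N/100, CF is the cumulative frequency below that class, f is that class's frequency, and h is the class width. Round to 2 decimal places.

N = 70; target position k = 40/100 · 70 = 28.
Cumulative frequencies: 6, 10, 24, 33, 50, 70.
Observation 28 falls in the class 300 – <350.
L = 300, CF = 24, f = 9, h = 50.
P40 = 300 + ((28 − 24)/9)·50 = 300 + 22.2222 = 322.222.

322.22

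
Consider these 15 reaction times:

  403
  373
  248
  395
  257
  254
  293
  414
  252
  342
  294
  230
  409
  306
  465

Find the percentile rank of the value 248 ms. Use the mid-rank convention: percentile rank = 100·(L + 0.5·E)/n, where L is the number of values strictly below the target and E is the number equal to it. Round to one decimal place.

Sorted: 230, 248, 252, 254, 257, 293, 294, 306, 342, 373, 395, 403, 409, 414, 465.
Count below 248: L = 1; count equal: E = 1; n = 15.
Percentile rank = 100·(1 + 0.5·1)/15 = 100·1.5/15 = 10.

10.0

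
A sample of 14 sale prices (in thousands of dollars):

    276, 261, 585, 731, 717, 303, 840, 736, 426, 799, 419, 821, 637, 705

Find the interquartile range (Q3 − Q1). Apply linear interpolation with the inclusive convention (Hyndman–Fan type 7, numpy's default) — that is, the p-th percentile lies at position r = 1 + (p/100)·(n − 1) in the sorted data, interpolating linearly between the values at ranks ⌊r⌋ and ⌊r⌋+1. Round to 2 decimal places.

Sorted: 261, 276, 303, 419, 426, 585, 637, 705, 717, 731, 736, 799, 821, 840.
n = 14.
P25: r = 4.25; ranks 4–5 are 419, 426; interpolating gives 420.75.
P75: r = 10.75; ranks 10–11 are 731, 736; interpolating gives 734.75.
Difference: 734.75 − 420.75 = 314.

314.00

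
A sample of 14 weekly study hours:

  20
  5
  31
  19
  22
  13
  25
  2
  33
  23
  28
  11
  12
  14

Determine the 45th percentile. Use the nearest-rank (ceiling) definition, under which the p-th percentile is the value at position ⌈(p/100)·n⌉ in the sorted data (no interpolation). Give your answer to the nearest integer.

Sorted: 2, 5, 11, 12, 13, 14, 19, 20, 22, 23, 25, 28, 31, 33.
n = 14.
Position = ⌈45/100 · 14⌉ = ⌈6.3⌉ = 7.
The value at rank 7 is 19.

19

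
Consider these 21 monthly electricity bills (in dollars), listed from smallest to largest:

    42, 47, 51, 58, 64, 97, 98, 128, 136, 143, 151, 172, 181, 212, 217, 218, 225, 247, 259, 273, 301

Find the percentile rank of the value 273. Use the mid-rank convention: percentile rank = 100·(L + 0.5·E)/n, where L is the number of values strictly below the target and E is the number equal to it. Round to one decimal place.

92.9

Count below 273: L = 19; count equal: E = 1; n = 21.
Percentile rank = 100·(19 + 0.5·1)/21 = 100·19.5/21 = 92.86.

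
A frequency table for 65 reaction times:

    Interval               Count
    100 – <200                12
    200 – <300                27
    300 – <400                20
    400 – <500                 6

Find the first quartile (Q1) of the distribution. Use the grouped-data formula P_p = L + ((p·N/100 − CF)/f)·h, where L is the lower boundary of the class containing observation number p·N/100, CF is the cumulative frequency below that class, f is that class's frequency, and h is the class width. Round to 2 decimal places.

N = 65; target position k = 25/100 · 65 = 16.25.
Cumulative frequencies: 12, 39, 59, 65.
Observation 16.25 falls in the class 200 – <300.
L = 200, CF = 12, f = 27, h = 100.
P25 = 200 + ((16.25 − 12)/27)·100 = 200 + 15.7407 = 215.741.

215.74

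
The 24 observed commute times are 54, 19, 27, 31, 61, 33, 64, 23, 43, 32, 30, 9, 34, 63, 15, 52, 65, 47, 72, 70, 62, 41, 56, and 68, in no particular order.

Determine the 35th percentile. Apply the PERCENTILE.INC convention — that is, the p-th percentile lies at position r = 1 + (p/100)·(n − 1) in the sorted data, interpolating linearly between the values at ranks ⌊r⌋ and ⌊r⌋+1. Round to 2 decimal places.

33.05

Sorted: 9, 15, 19, 23, 27, 30, 31, 32, 33, 34, 41, 43, 47, 52, 54, 56, 61, 62, 63, 64, 65, 68, 70, 72.
n = 24.
r = 1 + (35/100)·(24 − 1) = 1 + 8.05 = 9.05.
Rank 9 is 33 and rank 10 is 34.
Interpolate: 33 + 0.05·(34 − 33) = 33 + 0.05·1 = 33.05.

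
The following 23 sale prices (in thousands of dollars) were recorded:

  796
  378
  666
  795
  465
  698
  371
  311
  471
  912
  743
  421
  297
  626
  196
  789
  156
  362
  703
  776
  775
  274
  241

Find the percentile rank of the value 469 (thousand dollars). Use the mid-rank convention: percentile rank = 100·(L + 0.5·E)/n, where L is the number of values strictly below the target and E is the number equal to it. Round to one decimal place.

47.8

Sorted: 156, 196, 241, 274, 297, 311, 362, 371, 378, 421, 465, 471, 626, 666, 698, 703, 743, 775, 776, 789, 795, 796, 912.
Count below 469: L = 11; count equal: E = 0; n = 23.
Percentile rank = 100·(11 + 0.5·0)/23 = 100·11/23 = 47.83.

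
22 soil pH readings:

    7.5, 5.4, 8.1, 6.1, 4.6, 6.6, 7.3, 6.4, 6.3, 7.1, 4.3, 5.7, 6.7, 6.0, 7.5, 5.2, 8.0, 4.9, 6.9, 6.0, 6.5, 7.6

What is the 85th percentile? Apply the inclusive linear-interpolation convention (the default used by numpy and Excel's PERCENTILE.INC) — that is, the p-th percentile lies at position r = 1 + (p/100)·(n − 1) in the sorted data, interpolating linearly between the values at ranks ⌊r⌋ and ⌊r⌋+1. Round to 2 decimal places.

7.50

Sorted: 4.3, 4.6, 4.9, 5.2, 5.4, 5.7, 6.0, 6.0, 6.1, 6.3, 6.4, 6.5, 6.6, 6.7, 6.9, 7.1, 7.3, 7.5, 7.5, 7.6, 8.0, 8.1.
n = 22.
r = 1 + (85/100)·(22 − 1) = 1 + 17.85 = 18.85.
Rank 18 is 7.5 and rank 19 is 7.5.
Interpolate: 7.5 + 0.85·(7.5 − 7.5) = 7.5 + 0.85·0 = 7.5.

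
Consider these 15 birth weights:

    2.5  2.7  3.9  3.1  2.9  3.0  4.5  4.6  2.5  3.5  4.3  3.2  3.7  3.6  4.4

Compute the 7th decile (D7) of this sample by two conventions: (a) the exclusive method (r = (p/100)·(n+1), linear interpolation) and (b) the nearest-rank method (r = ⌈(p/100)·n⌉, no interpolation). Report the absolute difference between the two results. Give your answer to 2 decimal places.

0.08

Sorted: 2.5, 2.5, 2.7, 2.9, 3.0, 3.1, 3.2, 3.5, 3.6, 3.7, 3.9, 4.3, 4.4, 4.5, 4.6.
n = 15.
(a) r = 11.2; between ranks 11 (3.9) and 12 (4.3): 3.98.
(b) the nearest-rank method: rank 11 → 3.9.
|3.98 − 3.9| = 0.08.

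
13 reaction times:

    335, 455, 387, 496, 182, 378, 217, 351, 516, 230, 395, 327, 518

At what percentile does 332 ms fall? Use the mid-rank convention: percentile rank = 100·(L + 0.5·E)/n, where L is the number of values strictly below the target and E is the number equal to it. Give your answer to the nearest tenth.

Sorted: 182, 217, 230, 327, 335, 351, 378, 387, 395, 455, 496, 516, 518.
Count below 332: L = 4; count equal: E = 0; n = 13.
Percentile rank = 100·(4 + 0.5·0)/13 = 100·4/13 = 30.77.

30.8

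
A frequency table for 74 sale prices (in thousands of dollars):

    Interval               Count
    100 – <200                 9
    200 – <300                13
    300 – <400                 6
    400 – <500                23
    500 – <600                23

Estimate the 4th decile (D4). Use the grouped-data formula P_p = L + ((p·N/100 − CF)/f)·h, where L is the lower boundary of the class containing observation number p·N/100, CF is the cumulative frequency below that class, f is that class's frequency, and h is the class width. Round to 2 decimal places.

N = 74; target position k = 40/100 · 74 = 29.6.
Cumulative frequencies: 9, 22, 28, 51, 74.
Observation 29.6 falls in the class 400 – <500.
L = 400, CF = 28, f = 23, h = 100.
P40 = 400 + ((29.6 − 28)/23)·100 = 400 + 6.95652 = 406.957.

406.96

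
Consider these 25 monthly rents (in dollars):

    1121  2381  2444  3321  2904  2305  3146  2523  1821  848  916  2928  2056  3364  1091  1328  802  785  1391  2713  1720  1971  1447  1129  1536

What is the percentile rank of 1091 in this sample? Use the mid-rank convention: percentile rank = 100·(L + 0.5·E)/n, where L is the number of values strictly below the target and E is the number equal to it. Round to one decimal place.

Sorted: 785, 802, 848, 916, 1091, 1121, 1129, 1328, 1391, 1447, 1536, 1720, 1821, 1971, 2056, 2305, 2381, 2444, 2523, 2713, 2904, 2928, 3146, 3321, 3364.
Count below 1091: L = 4; count equal: E = 1; n = 25.
Percentile rank = 100·(4 + 0.5·1)/25 = 100·4.5/25 = 18.

18.0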